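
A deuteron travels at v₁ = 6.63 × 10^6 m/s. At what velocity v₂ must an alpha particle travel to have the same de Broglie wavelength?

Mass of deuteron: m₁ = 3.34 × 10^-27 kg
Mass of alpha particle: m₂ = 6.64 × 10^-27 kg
v₂ = 3.33 × 10^6 m/s

For equal de Broglie wavelengths: λ₁ = λ₂

h/(m₁v₁) = h/(m₂v₂)
m₁v₁ = m₂v₂
v₂ = v₁ · (m₁/m₂)

v₂ = 6.63 × 10^6 m/s × (3.34 × 10^-27 kg / 6.64 × 10^-27 kg)
v₂ = 3.33 × 10^6 m/s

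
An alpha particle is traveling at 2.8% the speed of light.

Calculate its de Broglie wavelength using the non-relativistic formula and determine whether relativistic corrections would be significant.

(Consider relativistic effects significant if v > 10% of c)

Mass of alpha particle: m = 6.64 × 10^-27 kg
No, relativistic corrections are not needed.

Using the non-relativistic de Broglie formula λ = h/(mv):

v = 2.8% × c = 8.394 × 10^6 m/s

λ = h/(mv)
λ = (6.626 × 10^-34 J·s) / (6.64 × 10^-27 kg × 8.394 × 10^6 m/s)
λ = 1.19 × 10^-14 m

Since v = 2.8% of c < 10% of c, relativistic corrections are NOT significant and this non-relativistic result is a good approximation.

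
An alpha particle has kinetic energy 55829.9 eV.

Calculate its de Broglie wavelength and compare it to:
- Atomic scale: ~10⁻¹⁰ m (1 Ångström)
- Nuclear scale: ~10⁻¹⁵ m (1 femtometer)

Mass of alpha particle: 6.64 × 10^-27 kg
λ = 6.08 × 10^-14 m, which is between nuclear and atomic scales.

Using λ = h/√(2mKE):

KE = 55829.9 eV = 8.945 × 10^-15 J

λ = h/√(2mKE)
λ = (6.626 × 10^-34 J·s) / √(2 × 6.64 × 10^-27 kg × 8.945 × 10^-15 J)
λ = 6.08 × 10^-14 m

Comparison:
- Atomic scale (10⁻¹⁰ m): λ is 0.00061× this size
- Nuclear scale (10⁻¹⁵ m): λ is 61× this size

The wavelength is between nuclear and atomic scales.

This wavelength is appropriate for probing atomic structure but too large for nuclear physics experiments.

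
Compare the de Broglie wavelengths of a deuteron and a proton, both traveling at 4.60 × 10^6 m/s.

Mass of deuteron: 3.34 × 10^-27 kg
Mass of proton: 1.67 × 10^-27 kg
The proton has the longer wavelength.

Using λ = h/(mv), since both particles have the same velocity, the wavelength depends only on mass.

For deuteron: λ₁ = h/(m₁v) = 4.31 × 10^-14 m
For proton: λ₂ = h/(m₂v) = 8.63 × 10^-14 m

Since λ ∝ 1/m at constant velocity, the lighter particle has the longer wavelength.

The proton has the longer de Broglie wavelength.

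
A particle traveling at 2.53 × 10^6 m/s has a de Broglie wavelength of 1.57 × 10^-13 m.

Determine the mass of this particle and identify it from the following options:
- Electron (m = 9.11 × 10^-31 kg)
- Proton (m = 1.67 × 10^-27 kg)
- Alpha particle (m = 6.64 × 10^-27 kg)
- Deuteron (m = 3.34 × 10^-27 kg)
The particle is a proton.

From λ = h/(mv), solve for mass:

m = h/(λv)
m = (6.626 × 10^-34 J·s) / (1.57 × 10^-13 m × 2.53 × 10^6 m/s)
m = 1.67 × 10^-27 kg

Comparing with the listed masses, this is closest to a proton.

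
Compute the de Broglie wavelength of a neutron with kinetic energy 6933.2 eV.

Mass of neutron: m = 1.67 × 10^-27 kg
3.44 × 10^-13 m

Using λ = h/√(2mKE):

First convert KE to Joules: KE = 6933.2 eV = 1.111 × 10^-15 J

λ = h/√(2mKE)
λ = (6.626 × 10^-34 J·s) / √(2 × 1.67 × 10^-27 kg × 1.111 × 10^-15 J)
λ = 3.44 × 10^-13 m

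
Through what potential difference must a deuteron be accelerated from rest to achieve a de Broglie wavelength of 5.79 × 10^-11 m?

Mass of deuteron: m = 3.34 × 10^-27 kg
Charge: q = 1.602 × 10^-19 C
1.22 × 10^-1 V

From λ = h/√(2mqV), we solve for V:

λ² = h²/(2mqV)
V = h²/(2mqλ²)
V = (6.626 × 10^-34 J·s)² / (2 × 3.34 × 10^-27 kg × 1.602 × 10^-19 C × (5.79 × 10^-11 m)²)
V = 1.22 × 10^-1 V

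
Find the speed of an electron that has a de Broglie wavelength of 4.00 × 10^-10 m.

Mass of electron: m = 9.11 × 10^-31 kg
1.82 × 10^6 m/s

From the de Broglie relation λ = h/(mv), we solve for v:

v = h/(mλ)
v = (6.626 × 10^-34 J·s) / (9.11 × 10^-31 kg × 4.00 × 10^-10 m)
v = 1.82 × 10^6 m/s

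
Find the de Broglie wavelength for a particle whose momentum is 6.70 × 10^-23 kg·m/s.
9.89 × 10^-12 m

Using the de Broglie relation λ = h/p:

λ = h/p
λ = (6.626 × 10^-34 J·s) / (6.70 × 10^-23 kg·m/s)
λ = 9.89 × 10^-12 m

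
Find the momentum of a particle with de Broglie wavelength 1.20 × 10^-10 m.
5.52 × 10^-24 kg·m/s

From the de Broglie relation λ = h/p, we solve for p:

p = h/λ
p = (6.626 × 10^-34 J·s) / (1.20 × 10^-10 m)
p = 5.52 × 10^-24 kg·m/s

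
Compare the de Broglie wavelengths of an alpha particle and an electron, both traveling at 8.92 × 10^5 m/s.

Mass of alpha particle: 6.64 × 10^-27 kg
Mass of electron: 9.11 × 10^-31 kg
The electron has the longer wavelength.

Using λ = h/(mv), since both particles have the same velocity, the wavelength depends only on mass.

For alpha particle: λ₁ = h/(m₁v) = 1.12 × 10^-13 m
For electron: λ₂ = h/(m₂v) = 8.15 × 10^-10 m

Since λ ∝ 1/m at constant velocity, the lighter particle has the longer wavelength.

The electron has the longer de Broglie wavelength.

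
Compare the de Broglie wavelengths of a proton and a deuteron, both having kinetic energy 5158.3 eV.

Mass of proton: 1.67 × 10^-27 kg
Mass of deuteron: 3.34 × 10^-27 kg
The proton has the longer wavelength.

Using λ = h/√(2mKE):

For proton: λ₁ = h/√(2m₁KE) = 3.99 × 10^-13 m
For deuteron: λ₂ = h/√(2m₂KE) = 2.82 × 10^-13 m

Since λ ∝ 1/√m at constant kinetic energy, the lighter particle has the longer wavelength.

The proton has the longer de Broglie wavelength.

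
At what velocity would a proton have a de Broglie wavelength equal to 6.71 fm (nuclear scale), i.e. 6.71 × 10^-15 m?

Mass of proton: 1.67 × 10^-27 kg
5.91 × 10^7 m/s

From λ = h/(mv), solve for v:

v = h/(mλ)
v = (6.626 × 10^-34 J·s) / (1.67 × 10^-27 kg × 6.71 × 10^-15 m)
v = 5.91 × 10^7 m/s

Note: This velocity is 19.7% of the speed of light, so relativistic corrections would be needed for a more accurate calculation.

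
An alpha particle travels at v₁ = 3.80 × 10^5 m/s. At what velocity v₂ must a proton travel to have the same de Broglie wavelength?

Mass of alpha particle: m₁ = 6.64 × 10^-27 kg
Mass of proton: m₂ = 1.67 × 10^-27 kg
v₂ = 1.51 × 10^6 m/s

For equal de Broglie wavelengths: λ₁ = λ₂

h/(m₁v₁) = h/(m₂v₂)
m₁v₁ = m₂v₂
v₂ = v₁ · (m₁/m₂)

v₂ = 3.80 × 10^5 m/s × (6.64 × 10^-27 kg / 1.67 × 10^-27 kg)
v₂ = 1.51 × 10^6 m/s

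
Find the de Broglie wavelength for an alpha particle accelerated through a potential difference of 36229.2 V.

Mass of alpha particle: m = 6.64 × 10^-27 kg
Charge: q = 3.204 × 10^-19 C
5.34 × 10^-14 m

When a particle is accelerated through voltage V, it gains kinetic energy KE = qV.

The de Broglie wavelength is then λ = h/√(2mqV):

λ = h/√(2mqV)
λ = (6.626 × 10^-34 J·s) / √(2 × 6.64 × 10^-27 kg × 3.204 × 10^-19 C × 36229.2 V)
λ = 5.34 × 10^-14 m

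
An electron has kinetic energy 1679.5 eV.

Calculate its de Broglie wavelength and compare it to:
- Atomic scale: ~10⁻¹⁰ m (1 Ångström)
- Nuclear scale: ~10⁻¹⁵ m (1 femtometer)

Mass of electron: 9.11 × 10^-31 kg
λ = 2.99 × 10^-11 m, which is between nuclear and atomic scales.

Using λ = h/√(2mKE):

KE = 1679.5 eV = 2.691 × 10^-16 J

λ = h/√(2mKE)
λ = (6.626 × 10^-34 J·s) / √(2 × 9.11 × 10^-31 kg × 2.691 × 10^-16 J)
λ = 2.99 × 10^-11 m

Comparison:
- Atomic scale (10⁻¹⁰ m): λ is 0.3× this size
- Nuclear scale (10⁻¹⁵ m): λ is 3e+04× this size

The wavelength is between nuclear and atomic scales.

This wavelength is appropriate for probing atomic structure but too large for nuclear physics experiments.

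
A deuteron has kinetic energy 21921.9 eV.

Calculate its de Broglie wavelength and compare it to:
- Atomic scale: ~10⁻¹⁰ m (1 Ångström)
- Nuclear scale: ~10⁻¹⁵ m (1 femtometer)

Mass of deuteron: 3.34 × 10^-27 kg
λ = 1.37 × 10^-13 m, which is between nuclear and atomic scales.

Using λ = h/√(2mKE):

KE = 21921.9 eV = 3.512 × 10^-15 J

λ = h/√(2mKE)
λ = (6.626 × 10^-34 J·s) / √(2 × 3.34 × 10^-27 kg × 3.512 × 10^-15 J)
λ = 1.37 × 10^-13 m

Comparison:
- Atomic scale (10⁻¹⁰ m): λ is 0.0014× this size
- Nuclear scale (10⁻¹⁵ m): λ is 1.4e+02× this size

The wavelength is between nuclear and atomic scales.

This wavelength is appropriate for probing atomic structure but too large for nuclear physics experiments.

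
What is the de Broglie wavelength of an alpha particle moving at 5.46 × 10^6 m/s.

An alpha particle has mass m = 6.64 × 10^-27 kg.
1.83 × 10^-14 m

Using the de Broglie relation λ = h/(mv):

λ = h/(mv)
λ = (6.626 × 10^-34 J·s) / (6.64 × 10^-27 kg × 5.46 × 10^6 m/s)
λ = 1.83 × 10^-14 m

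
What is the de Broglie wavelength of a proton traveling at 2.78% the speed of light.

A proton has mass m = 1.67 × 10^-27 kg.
4.76 × 10^-14 m

Using the de Broglie relation λ = h/(mv):

v = 2.78% × c = 8.334 × 10^6 m/s

λ = h/(mv)
λ = (6.626 × 10^-34 J·s) / (1.67 × 10^-27 kg × 8.334 × 10^6 m/s)
λ = 4.76 × 10^-14 m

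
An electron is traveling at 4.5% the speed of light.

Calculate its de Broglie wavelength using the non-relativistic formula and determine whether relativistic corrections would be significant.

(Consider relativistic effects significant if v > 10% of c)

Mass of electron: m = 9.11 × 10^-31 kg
No, relativistic corrections are not needed.

Using the non-relativistic de Broglie formula λ = h/(mv):

v = 4.5% × c = 1.349 × 10^7 m/s

λ = h/(mv)
λ = (6.626 × 10^-34 J·s) / (9.11 × 10^-31 kg × 1.349 × 10^7 m/s)
λ = 5.39 × 10^-11 m

Since v = 4.5% of c < 10% of c, relativistic corrections are NOT significant and this non-relativistic result is a good approximation.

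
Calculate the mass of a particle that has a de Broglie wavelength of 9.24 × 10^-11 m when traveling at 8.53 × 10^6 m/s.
8.41 × 10^-31 kg

From the de Broglie relation λ = h/(mv), we solve for m:

m = h/(λv)
m = (6.626 × 10^-34 J·s) / (9.24 × 10^-11 m × 8.53 × 10^6 m/s)
m = 8.41 × 10^-31 kg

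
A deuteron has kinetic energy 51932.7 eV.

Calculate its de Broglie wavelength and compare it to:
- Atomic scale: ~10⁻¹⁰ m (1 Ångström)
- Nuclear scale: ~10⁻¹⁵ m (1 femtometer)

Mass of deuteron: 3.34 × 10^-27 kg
λ = 8.89 × 10^-14 m, which is between nuclear and atomic scales.

Using λ = h/√(2mKE):

KE = 51932.7 eV = 8.321 × 10^-15 J

λ = h/√(2mKE)
λ = (6.626 × 10^-34 J·s) / √(2 × 3.34 × 10^-27 kg × 8.321 × 10^-15 J)
λ = 8.89 × 10^-14 m

Comparison:
- Atomic scale (10⁻¹⁰ m): λ is 0.00089× this size
- Nuclear scale (10⁻¹⁵ m): λ is 89× this size

The wavelength is between nuclear and atomic scales.

This wavelength is appropriate for probing atomic structure but too large for nuclear physics experiments.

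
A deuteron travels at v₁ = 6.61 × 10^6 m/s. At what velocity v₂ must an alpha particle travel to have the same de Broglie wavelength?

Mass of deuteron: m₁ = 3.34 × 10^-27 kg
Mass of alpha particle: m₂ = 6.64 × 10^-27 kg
v₂ = 3.32 × 10^6 m/s

For equal de Broglie wavelengths: λ₁ = λ₂

h/(m₁v₁) = h/(m₂v₂)
m₁v₁ = m₂v₂
v₂ = v₁ · (m₁/m₂)

v₂ = 6.61 × 10^6 m/s × (3.34 × 10^-27 kg / 6.64 × 10^-27 kg)
v₂ = 3.32 × 10^6 m/s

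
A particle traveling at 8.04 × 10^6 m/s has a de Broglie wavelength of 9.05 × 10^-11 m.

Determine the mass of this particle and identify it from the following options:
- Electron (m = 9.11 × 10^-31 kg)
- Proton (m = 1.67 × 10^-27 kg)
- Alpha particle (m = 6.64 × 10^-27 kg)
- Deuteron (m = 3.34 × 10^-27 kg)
The particle is an electron.

From λ = h/(mv), solve for mass:

m = h/(λv)
m = (6.626 × 10^-34 J·s) / (9.05 × 10^-11 m × 8.04 × 10^6 m/s)
m = 9.11 × 10^-31 kg

Comparing with the listed masses, this is closest to an electron.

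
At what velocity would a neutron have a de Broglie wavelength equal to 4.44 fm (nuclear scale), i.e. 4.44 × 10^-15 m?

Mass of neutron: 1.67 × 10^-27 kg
8.94 × 10^7 m/s

From λ = h/(mv), solve for v:

v = h/(mλ)
v = (6.626 × 10^-34 J·s) / (1.67 × 10^-27 kg × 4.44 × 10^-15 m)
v = 8.94 × 10^7 m/s

Note: This velocity is 29.8% of the speed of light, so relativistic corrections would be needed for a more accurate calculation.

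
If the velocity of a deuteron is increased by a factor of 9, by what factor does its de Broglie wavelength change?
The wavelength decreases by a factor of 9.

From λ = h/(mv), the wavelength is inversely proportional to velocity:

λ ∝ 1/v

If v → 9v, then λ → λ/9

When velocity is increased by a factor of 9, the wavelength decreases by a factor of 9.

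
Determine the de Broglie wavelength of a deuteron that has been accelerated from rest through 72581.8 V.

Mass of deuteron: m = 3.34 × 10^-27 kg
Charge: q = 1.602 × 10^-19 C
7.52 × 10^-14 m

When a particle is accelerated through voltage V, it gains kinetic energy KE = qV.

The de Broglie wavelength is then λ = h/√(2mqV):

λ = h/√(2mqV)
λ = (6.626 × 10^-34 J·s) / √(2 × 3.34 × 10^-27 kg × 1.602 × 10^-19 C × 72581.8 V)
λ = 7.52 × 10^-14 m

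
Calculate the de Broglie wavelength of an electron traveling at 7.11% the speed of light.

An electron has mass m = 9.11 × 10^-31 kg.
3.41 × 10^-11 m

Using the de Broglie relation λ = h/(mv):

v = 7.11% × c = 2.132 × 10^7 m/s

λ = h/(mv)
λ = (6.626 × 10^-34 J·s) / (9.11 × 10^-31 kg × 2.132 × 10^7 m/s)
λ = 3.41 × 10^-11 m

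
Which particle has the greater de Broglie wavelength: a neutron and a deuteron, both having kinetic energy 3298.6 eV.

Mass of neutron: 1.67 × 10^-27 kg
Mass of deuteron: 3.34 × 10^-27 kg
The neutron has the longer wavelength.

Using λ = h/√(2mKE):

For neutron: λ₁ = h/√(2m₁KE) = 4.99 × 10^-13 m
For deuteron: λ₂ = h/√(2m₂KE) = 3.53 × 10^-13 m

Since λ ∝ 1/√m at constant kinetic energy, the lighter particle has the longer wavelength.

The neutron has the longer de Broglie wavelength.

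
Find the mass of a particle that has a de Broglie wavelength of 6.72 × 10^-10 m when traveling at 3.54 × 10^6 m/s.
2.79 × 10^-31 kg

From the de Broglie relation λ = h/(mv), we solve for m:

m = h/(λv)
m = (6.626 × 10^-34 J·s) / (6.72 × 10^-10 m × 3.54 × 10^6 m/s)
m = 2.79 × 10^-31 kg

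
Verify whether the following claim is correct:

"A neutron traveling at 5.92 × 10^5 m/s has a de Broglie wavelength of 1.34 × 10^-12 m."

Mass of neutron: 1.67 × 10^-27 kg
False

The claim is incorrect.

Using λ = h/(mv):
λ = (6.626 × 10^-34 J·s) / (1.67 × 10^-27 kg × 5.92 × 10^5 m/s)
λ = 6.70 × 10^-13 m

The actual wavelength differs from the claimed 1.34 × 10^-12 m.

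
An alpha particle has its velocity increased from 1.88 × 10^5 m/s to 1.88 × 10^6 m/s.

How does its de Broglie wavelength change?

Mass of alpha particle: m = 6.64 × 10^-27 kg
The wavelength decreases by a factor of 10.

Using λ = h/(mv):

Initial wavelength: λ₁ = h/(mv₁) = 5.31 × 10^-13 m
Final wavelength: λ₂ = h/(mv₂) = 5.31 × 10^-14 m

Since λ ∝ 1/v, when velocity increases by a factor of 10, the wavelength decreases by a factor of 10.

λ₂/λ₁ = v₁/v₂ = 1/10

The wavelength decreases by a factor of 10.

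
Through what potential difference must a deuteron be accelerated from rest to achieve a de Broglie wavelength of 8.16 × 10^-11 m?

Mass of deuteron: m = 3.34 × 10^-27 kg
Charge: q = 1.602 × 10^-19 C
6.16 × 10^-2 V

From λ = h/√(2mqV), we solve for V:

λ² = h²/(2mqV)
V = h²/(2mqλ²)
V = (6.626 × 10^-34 J·s)² / (2 × 3.34 × 10^-27 kg × 1.602 × 10^-19 C × (8.16 × 10^-11 m)²)
V = 6.16 × 10^-2 V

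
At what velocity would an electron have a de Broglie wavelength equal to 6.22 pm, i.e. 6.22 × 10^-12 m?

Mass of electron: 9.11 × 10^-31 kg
1.17 × 10^8 m/s

From λ = h/(mv), solve for v:

v = h/(mλ)
v = (6.626 × 10^-34 J·s) / (9.11 × 10^-31 kg × 6.22 × 10^-12 m)
v = 1.17 × 10^8 m/s

Note: This velocity is 39.0% of the speed of light, so relativistic corrections would be needed for a more accurate calculation.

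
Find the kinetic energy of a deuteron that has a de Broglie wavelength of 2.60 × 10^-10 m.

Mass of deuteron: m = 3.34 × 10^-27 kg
9.72 × 10^-22 J (or 6.07 × 10^-3 eV)

From λ = h/√(2mKE), we solve for KE:

λ² = h²/(2mKE)
KE = h²/(2mλ²)
KE = (6.626 × 10^-34 J·s)² / (2 × 3.34 × 10^-27 kg × (2.60 × 10^-10 m)²)
KE = 9.72 × 10^-22 J
KE = 6.07 × 10^-3 eV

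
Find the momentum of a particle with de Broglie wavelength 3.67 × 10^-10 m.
1.81 × 10^-24 kg·m/s

From the de Broglie relation λ = h/p, we solve for p:

p = h/λ
p = (6.626 × 10^-34 J·s) / (3.67 × 10^-10 m)
p = 1.81 × 10^-24 kg·m/s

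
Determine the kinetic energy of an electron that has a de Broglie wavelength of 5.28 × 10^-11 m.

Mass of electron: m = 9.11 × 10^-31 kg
8.64 × 10^-17 J (or 539 eV)

From λ = h/√(2mKE), we solve for KE:

λ² = h²/(2mKE)
KE = h²/(2mλ²)
KE = (6.626 × 10^-34 J·s)² / (2 × 9.11 × 10^-31 kg × (5.28 × 10^-11 m)²)
KE = 8.64 × 10^-17 J
KE = 539 eV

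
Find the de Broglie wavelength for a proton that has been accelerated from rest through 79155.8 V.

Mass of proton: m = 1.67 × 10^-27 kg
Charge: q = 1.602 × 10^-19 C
1.02 × 10^-13 m

When a particle is accelerated through voltage V, it gains kinetic energy KE = qV.

The de Broglie wavelength is then λ = h/√(2mqV):

λ = h/√(2mqV)
λ = (6.626 × 10^-34 J·s) / √(2 × 1.67 × 10^-27 kg × 1.602 × 10^-19 C × 79155.8 V)
λ = 1.02 × 10^-13 m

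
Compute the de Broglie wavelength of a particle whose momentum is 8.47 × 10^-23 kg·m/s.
7.82 × 10^-12 m

Using the de Broglie relation λ = h/p:

λ = h/p
λ = (6.626 × 10^-34 J·s) / (8.47 × 10^-23 kg·m/s)
λ = 7.82 × 10^-12 m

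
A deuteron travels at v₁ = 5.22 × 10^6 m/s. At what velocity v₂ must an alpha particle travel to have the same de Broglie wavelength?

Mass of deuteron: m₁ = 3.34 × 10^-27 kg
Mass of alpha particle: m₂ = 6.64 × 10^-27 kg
v₂ = 2.63 × 10^6 m/s

For equal de Broglie wavelengths: λ₁ = λ₂

h/(m₁v₁) = h/(m₂v₂)
m₁v₁ = m₂v₂
v₂ = v₁ · (m₁/m₂)

v₂ = 5.22 × 10^6 m/s × (3.34 × 10^-27 kg / 6.64 × 10^-27 kg)
v₂ = 2.63 × 10^6 m/s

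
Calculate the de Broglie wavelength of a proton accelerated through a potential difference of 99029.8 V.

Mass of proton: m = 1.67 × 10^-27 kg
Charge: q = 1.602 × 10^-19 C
9.10 × 10^-14 m

When a particle is accelerated through voltage V, it gains kinetic energy KE = qV.

The de Broglie wavelength is then λ = h/√(2mqV):

λ = h/√(2mqV)
λ = (6.626 × 10^-34 J·s) / √(2 × 1.67 × 10^-27 kg × 1.602 × 10^-19 C × 99029.8 V)
λ = 9.10 × 10^-14 m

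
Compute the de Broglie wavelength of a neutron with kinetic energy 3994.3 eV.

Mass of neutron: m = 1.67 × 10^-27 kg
4.53 × 10^-13 m

Using λ = h/√(2mKE):

First convert KE to Joules: KE = 3994.3 eV = 6.400 × 10^-16 J

λ = h/√(2mKE)
λ = (6.626 × 10^-34 J·s) / √(2 × 1.67 × 10^-27 kg × 6.400 × 10^-16 J)
λ = 4.53 × 10^-13 m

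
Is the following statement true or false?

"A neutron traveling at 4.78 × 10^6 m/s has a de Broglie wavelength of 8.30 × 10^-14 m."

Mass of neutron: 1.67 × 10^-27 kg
True

The claim is correct.

Using λ = h/(mv):
λ = (6.626 × 10^-34 J·s) / (1.67 × 10^-27 kg × 4.78 × 10^6 m/s)
λ = 8.30 × 10^-14 m

This matches the claimed value.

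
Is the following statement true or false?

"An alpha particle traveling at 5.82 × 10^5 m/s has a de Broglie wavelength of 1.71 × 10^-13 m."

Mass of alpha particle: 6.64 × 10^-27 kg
True

The claim is correct.

Using λ = h/(mv):
λ = (6.626 × 10^-34 J·s) / (6.64 × 10^-27 kg × 5.82 × 10^5 m/s)
λ = 1.71 × 10^-13 m

This matches the claimed value.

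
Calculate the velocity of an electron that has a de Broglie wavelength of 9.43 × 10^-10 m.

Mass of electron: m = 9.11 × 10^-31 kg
7.71 × 10^5 m/s

From the de Broglie relation λ = h/(mv), we solve for v:

v = h/(mλ)
v = (6.626 × 10^-34 J·s) / (9.11 × 10^-31 kg × 9.43 × 10^-10 m)
v = 7.71 × 10^5 m/s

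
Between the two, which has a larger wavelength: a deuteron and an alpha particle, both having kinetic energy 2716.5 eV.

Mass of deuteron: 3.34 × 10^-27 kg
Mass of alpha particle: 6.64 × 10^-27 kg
The deuteron has the longer wavelength.

Using λ = h/√(2mKE):

For deuteron: λ₁ = h/√(2m₁KE) = 3.89 × 10^-13 m
For alpha particle: λ₂ = h/√(2m₂KE) = 2.76 × 10^-13 m

Since λ ∝ 1/√m at constant kinetic energy, the lighter particle has the longer wavelength.

The deuteron has the longer de Broglie wavelength.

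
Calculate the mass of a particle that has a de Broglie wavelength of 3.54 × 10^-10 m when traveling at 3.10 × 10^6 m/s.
6.04 × 10^-31 kg

From the de Broglie relation λ = h/(mv), we solve for m:

m = h/(λv)
m = (6.626 × 10^-34 J·s) / (3.54 × 10^-10 m × 3.10 × 10^6 m/s)
m = 6.04 × 10^-31 kg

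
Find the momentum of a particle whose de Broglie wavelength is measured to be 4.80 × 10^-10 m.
1.38 × 10^-24 kg·m/s

From the de Broglie relation λ = h/p, we solve for p:

p = h/λ
p = (6.626 × 10^-34 J·s) / (4.80 × 10^-10 m)
p = 1.38 × 10^-24 kg·m/s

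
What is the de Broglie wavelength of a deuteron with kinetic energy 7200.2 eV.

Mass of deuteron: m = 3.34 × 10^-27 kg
2.39 × 10^-13 m

Using λ = h/√(2mKE):

First convert KE to Joules: KE = 7200.2 eV = 1.154 × 10^-15 J

λ = h/√(2mKE)
λ = (6.626 × 10^-34 J·s) / √(2 × 3.34 × 10^-27 kg × 1.154 × 10^-15 J)
λ = 2.39 × 10^-13 m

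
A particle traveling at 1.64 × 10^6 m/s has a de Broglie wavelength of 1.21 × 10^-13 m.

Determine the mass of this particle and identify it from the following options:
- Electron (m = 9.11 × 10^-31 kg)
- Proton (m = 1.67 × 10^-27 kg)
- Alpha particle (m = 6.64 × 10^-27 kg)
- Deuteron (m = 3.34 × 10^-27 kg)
The particle is a deuteron.

From λ = h/(mv), solve for mass:

m = h/(λv)
m = (6.626 × 10^-34 J·s) / (1.21 × 10^-13 m × 1.64 × 10^6 m/s)
m = 3.34 × 10^-27 kg

Comparing with the listed masses, this is closest to a deuteron.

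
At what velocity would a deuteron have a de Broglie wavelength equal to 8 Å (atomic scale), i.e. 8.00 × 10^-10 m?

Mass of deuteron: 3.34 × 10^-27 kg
2.48 × 10^2 m/s

From λ = h/(mv), solve for v:

v = h/(mλ)
v = (6.626 × 10^-34 J·s) / (3.34 × 10^-27 kg × 8.00 × 10^-10 m)
v = 2.48 × 10^2 m/s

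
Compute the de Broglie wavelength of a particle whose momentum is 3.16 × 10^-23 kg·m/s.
2.10 × 10^-11 m

Using the de Broglie relation λ = h/p:

λ = h/p
λ = (6.626 × 10^-34 J·s) / (3.16 × 10^-23 kg·m/s)
λ = 2.10 × 10^-11 m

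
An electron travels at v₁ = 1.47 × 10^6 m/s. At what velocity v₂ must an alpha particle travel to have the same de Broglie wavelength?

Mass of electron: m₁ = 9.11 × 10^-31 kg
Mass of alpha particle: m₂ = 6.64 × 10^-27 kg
v₂ = 2.02 × 10^2 m/s

For equal de Broglie wavelengths: λ₁ = λ₂

h/(m₁v₁) = h/(m₂v₂)
m₁v₁ = m₂v₂
v₂ = v₁ · (m₁/m₂)

v₂ = 1.47 × 10^6 m/s × (9.11 × 10^-31 kg / 6.64 × 10^-27 kg)
v₂ = 2.02 × 10^2 m/s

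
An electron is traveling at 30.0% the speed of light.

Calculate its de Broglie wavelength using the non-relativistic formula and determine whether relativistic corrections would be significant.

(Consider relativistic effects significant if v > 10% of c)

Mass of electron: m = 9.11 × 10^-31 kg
Yes, relativistic corrections are needed.

Using the non-relativistic de Broglie formula λ = h/(mv):

v = 30.0% × c = 8.994 × 10^7 m/s

λ = h/(mv)
λ = (6.626 × 10^-34 J·s) / (9.11 × 10^-31 kg × 8.994 × 10^7 m/s)
λ = 8.09 × 10^-12 m

Since v = 30.0% of c > 10% of c, relativistic corrections ARE significant and the actual wavelength would differ from this non-relativistic estimate.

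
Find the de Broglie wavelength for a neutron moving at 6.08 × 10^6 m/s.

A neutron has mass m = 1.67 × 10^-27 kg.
6.53 × 10^-14 m

Using the de Broglie relation λ = h/(mv):

λ = h/(mv)
λ = (6.626 × 10^-34 J·s) / (1.67 × 10^-27 kg × 6.08 × 10^6 m/s)
λ = 6.53 × 10^-14 m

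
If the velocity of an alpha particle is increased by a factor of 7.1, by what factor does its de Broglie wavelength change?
The wavelength decreases by a factor of 7.1.

From λ = h/(mv), the wavelength is inversely proportional to velocity:

λ ∝ 1/v

If v → 7.1v, then λ → λ/7.1

When velocity is increased by a factor of 7.1, the wavelength decreases by a factor of 7.1.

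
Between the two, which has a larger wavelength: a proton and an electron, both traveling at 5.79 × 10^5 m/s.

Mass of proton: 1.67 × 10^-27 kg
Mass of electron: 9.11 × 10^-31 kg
The electron has the longer wavelength.

Using λ = h/(mv), since both particles have the same velocity, the wavelength depends only on mass.

For proton: λ₁ = h/(m₁v) = 6.85 × 10^-13 m
For electron: λ₂ = h/(m₂v) = 1.26 × 10^-9 m

Since λ ∝ 1/m at constant velocity, the lighter particle has the longer wavelength.

The electron has the longer de Broglie wavelength.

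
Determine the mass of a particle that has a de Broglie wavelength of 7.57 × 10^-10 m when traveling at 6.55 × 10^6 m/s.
1.34 × 10^-31 kg

From the de Broglie relation λ = h/(mv), we solve for m:

m = h/(λv)
m = (6.626 × 10^-34 J·s) / (7.57 × 10^-10 m × 6.55 × 10^6 m/s)
m = 1.34 × 10^-31 kg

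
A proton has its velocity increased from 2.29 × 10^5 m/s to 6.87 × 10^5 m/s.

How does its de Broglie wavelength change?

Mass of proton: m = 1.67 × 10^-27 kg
The wavelength decreases by a factor of 3.

Using λ = h/(mv):

Initial wavelength: λ₁ = h/(mv₁) = 1.73 × 10^-12 m
Final wavelength: λ₂ = h/(mv₂) = 5.78 × 10^-13 m

Since λ ∝ 1/v, when velocity increases by a factor of 3, the wavelength decreases by a factor of 3.

λ₂/λ₁ = v₁/v₂ = 1/3

The wavelength decreases by a factor of 3.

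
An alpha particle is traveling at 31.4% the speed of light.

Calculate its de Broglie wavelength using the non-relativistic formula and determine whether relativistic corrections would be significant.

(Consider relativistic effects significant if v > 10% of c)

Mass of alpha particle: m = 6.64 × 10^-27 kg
Yes, relativistic corrections are needed.

Using the non-relativistic de Broglie formula λ = h/(mv):

v = 31.4% × c = 9.413 × 10^7 m/s

λ = h/(mv)
λ = (6.626 × 10^-34 J·s) / (6.64 × 10^-27 kg × 9.413 × 10^7 m/s)
λ = 1.06 × 10^-15 m

Since v = 31.4% of c > 10% of c, relativistic corrections ARE significant and the actual wavelength would differ from this non-relativistic estimate.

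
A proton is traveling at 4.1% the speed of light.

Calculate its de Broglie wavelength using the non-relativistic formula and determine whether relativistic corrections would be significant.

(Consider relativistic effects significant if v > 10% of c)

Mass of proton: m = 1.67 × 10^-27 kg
No, relativistic corrections are not needed.

Using the non-relativistic de Broglie formula λ = h/(mv):

v = 4.1% × c = 1.229 × 10^7 m/s

λ = h/(mv)
λ = (6.626 × 10^-34 J·s) / (1.67 × 10^-27 kg × 1.229 × 10^7 m/s)
λ = 3.23 × 10^-14 m

Since v = 4.1% of c < 10% of c, relativistic corrections are NOT significant and this non-relativistic result is a good approximation.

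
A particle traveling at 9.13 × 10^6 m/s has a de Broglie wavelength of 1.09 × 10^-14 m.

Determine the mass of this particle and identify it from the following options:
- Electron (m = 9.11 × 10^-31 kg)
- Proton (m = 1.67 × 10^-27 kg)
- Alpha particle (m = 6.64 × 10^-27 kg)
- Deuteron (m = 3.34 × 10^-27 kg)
The particle is an alpha particle.

From λ = h/(mv), solve for mass:

m = h/(λv)
m = (6.626 × 10^-34 J·s) / (1.09 × 10^-14 m × 9.13 × 10^6 m/s)
m = 6.66 × 10^-27 kg

Comparing with the listed masses, this is closest to an alpha particle.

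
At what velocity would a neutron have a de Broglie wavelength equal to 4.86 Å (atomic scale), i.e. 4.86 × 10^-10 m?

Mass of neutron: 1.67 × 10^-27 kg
8.16 × 10^2 m/s

From λ = h/(mv), solve for v:

v = h/(mλ)
v = (6.626 × 10^-34 J·s) / (1.67 × 10^-27 kg × 4.86 × 10^-10 m)
v = 8.16 × 10^2 m/s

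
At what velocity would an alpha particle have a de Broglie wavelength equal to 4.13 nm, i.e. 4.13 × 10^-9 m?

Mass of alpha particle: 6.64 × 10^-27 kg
2.42 × 10^1 m/s

From λ = h/(mv), solve for v:

v = h/(mλ)
v = (6.626 × 10^-34 J·s) / (6.64 × 10^-27 kg × 4.13 × 10^-9 m)
v = 2.42 × 10^1 m/s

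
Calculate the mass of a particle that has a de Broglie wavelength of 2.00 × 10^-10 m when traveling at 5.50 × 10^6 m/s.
6.02 × 10^-31 kg

From the de Broglie relation λ = h/(mv), we solve for m:

m = h/(λv)
m = (6.626 × 10^-34 J·s) / (2.00 × 10^-10 m × 5.50 × 10^6 m/s)
m = 6.02 × 10^-31 kg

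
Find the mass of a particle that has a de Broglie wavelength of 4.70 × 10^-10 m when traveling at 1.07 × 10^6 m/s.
1.32 × 10^-30 kg

From the de Broglie relation λ = h/(mv), we solve for m:

m = h/(λv)
m = (6.626 × 10^-34 J·s) / (4.70 × 10^-10 m × 1.07 × 10^6 m/s)
m = 1.32 × 10^-30 kg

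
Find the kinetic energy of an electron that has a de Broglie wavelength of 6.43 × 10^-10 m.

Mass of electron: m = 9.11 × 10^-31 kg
5.83 × 10^-19 J (or 3.64 eV)

From λ = h/√(2mKE), we solve for KE:

λ² = h²/(2mKE)
KE = h²/(2mλ²)
KE = (6.626 × 10^-34 J·s)² / (2 × 9.11 × 10^-31 kg × (6.43 × 10^-10 m)²)
KE = 5.83 × 10^-19 J
KE = 3.64 eV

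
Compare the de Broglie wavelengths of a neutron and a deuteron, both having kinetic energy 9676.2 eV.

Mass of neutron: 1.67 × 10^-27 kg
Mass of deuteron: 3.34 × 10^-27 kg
The neutron has the longer wavelength.

Using λ = h/√(2mKE):

For neutron: λ₁ = h/√(2m₁KE) = 2.91 × 10^-13 m
For deuteron: λ₂ = h/√(2m₂KE) = 2.06 × 10^-13 m

Since λ ∝ 1/√m at constant kinetic energy, the lighter particle has the longer wavelength.

The neutron has the longer de Broglie wavelength.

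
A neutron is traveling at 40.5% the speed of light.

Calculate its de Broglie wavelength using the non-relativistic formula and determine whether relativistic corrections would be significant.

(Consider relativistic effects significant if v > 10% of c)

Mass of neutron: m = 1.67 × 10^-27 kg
Yes, relativistic corrections are needed.

Using the non-relativistic de Broglie formula λ = h/(mv):

v = 40.5% × c = 1.214 × 10^8 m/s

λ = h/(mv)
λ = (6.626 × 10^-34 J·s) / (1.67 × 10^-27 kg × 1.214 × 10^8 m/s)
λ = 3.27 × 10^-15 m

Since v = 40.5% of c > 10% of c, relativistic corrections ARE significant and the actual wavelength would differ from this non-relativistic estimate.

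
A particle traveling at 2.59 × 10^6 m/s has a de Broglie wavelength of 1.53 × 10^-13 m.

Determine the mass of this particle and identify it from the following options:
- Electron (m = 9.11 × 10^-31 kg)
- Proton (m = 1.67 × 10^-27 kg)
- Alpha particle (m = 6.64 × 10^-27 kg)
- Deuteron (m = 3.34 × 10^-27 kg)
The particle is a proton.

From λ = h/(mv), solve for mass:

m = h/(λv)
m = (6.626 × 10^-34 J·s) / (1.53 × 10^-13 m × 2.59 × 10^6 m/s)
m = 1.67 × 10^-27 kg

Comparing with the listed masses, this is closest to a proton.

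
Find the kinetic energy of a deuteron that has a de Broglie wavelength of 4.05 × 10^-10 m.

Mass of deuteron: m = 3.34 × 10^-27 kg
4.01 × 10^-22 J (or 2.50 × 10^-3 eV)

From λ = h/√(2mKE), we solve for KE:

λ² = h²/(2mKE)
KE = h²/(2mλ²)
KE = (6.626 × 10^-34 J·s)² / (2 × 3.34 × 10^-27 kg × (4.05 × 10^-10 m)²)
KE = 4.01 × 10^-22 J
KE = 2.50 × 10^-3 eV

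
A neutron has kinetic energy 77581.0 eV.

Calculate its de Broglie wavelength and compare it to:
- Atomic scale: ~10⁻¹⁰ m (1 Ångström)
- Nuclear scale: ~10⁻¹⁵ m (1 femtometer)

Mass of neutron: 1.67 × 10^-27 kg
λ = 1.03 × 10^-13 m, which is between nuclear and atomic scales.

Using λ = h/√(2mKE):

KE = 77581.0 eV = 1.243 × 10^-14 J

λ = h/√(2mKE)
λ = (6.626 × 10^-34 J·s) / √(2 × 1.67 × 10^-27 kg × 1.243 × 10^-14 J)
λ = 1.03 × 10^-13 m

Comparison:
- Atomic scale (10⁻¹⁰ m): λ is 0.001× this size
- Nuclear scale (10⁻¹⁵ m): λ is 1e+02× this size

The wavelength is between nuclear and atomic scales.

This wavelength is appropriate for probing atomic structure but too large for nuclear physics experiments.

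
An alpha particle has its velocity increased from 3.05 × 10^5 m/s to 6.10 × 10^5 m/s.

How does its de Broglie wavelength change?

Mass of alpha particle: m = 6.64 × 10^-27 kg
The wavelength decreases by a factor of 2.

Using λ = h/(mv):

Initial wavelength: λ₁ = h/(mv₁) = 3.27 × 10^-13 m
Final wavelength: λ₂ = h/(mv₂) = 1.64 × 10^-13 m

Since λ ∝ 1/v, when velocity increases by a factor of 2, the wavelength decreases by a factor of 2.

λ₂/λ₁ = v₁/v₂ = 1/2

The wavelength decreases by a factor of 2.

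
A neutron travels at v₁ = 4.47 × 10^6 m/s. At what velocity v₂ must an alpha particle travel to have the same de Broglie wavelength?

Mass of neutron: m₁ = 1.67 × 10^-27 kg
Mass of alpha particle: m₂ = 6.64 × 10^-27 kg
v₂ = 1.12 × 10^6 m/s

For equal de Broglie wavelengths: λ₁ = λ₂

h/(m₁v₁) = h/(m₂v₂)
m₁v₁ = m₂v₂
v₂ = v₁ · (m₁/m₂)

v₂ = 4.47 × 10^6 m/s × (1.67 × 10^-27 kg / 6.64 × 10^-27 kg)
v₂ = 1.12 × 10^6 m/s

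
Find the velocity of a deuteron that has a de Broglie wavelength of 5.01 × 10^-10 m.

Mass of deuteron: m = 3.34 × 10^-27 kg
3.96 × 10^2 m/s

From the de Broglie relation λ = h/(mv), we solve for v:

v = h/(mλ)
v = (6.626 × 10^-34 J·s) / (3.34 × 10^-27 kg × 5.01 × 10^-10 m)
v = 3.96 × 10^2 m/s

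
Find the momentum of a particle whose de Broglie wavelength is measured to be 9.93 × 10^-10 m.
6.67 × 10^-25 kg·m/s

From the de Broglie relation λ = h/p, we solve for p:

p = h/λ
p = (6.626 × 10^-34 J·s) / (9.93 × 10^-10 m)
p = 6.67 × 10^-25 kg·m/s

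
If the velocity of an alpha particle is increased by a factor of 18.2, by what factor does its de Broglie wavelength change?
The wavelength decreases by a factor of 18.2.

From λ = h/(mv), the wavelength is inversely proportional to velocity:

λ ∝ 1/v

If v → 18.2v, then λ → λ/18.2

When velocity is increased by a factor of 18.2, the wavelength decreases by a factor of 18.2.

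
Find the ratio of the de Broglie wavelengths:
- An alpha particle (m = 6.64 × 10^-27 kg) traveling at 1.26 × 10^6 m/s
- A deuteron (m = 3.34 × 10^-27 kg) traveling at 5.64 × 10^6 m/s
λ₁/λ₂ = 2.25

Using λ = h/(mv):

λ₁ = h/(m₁v₁) = 7.92 × 10^-14 m
λ₂ = h/(m₂v₂) = 3.52 × 10^-14 m

Ratio λ₁/λ₂ = (m₂v₂)/(m₁v₁)
         = (3.34 × 10^-27 kg × 5.64 × 10^6 m/s) / (6.64 × 10^-27 kg × 1.26 × 10^6 m/s)
         = 2.25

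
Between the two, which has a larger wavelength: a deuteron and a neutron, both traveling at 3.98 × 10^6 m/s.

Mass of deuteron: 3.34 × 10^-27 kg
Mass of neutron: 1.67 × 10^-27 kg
The neutron has the longer wavelength.

Using λ = h/(mv), since both particles have the same velocity, the wavelength depends only on mass.

For deuteron: λ₁ = h/(m₁v) = 4.98 × 10^-14 m
For neutron: λ₂ = h/(m₂v) = 9.97 × 10^-14 m

Since λ ∝ 1/m at constant velocity, the lighter particle has the longer wavelength.

The neutron has the longer de Broglie wavelength.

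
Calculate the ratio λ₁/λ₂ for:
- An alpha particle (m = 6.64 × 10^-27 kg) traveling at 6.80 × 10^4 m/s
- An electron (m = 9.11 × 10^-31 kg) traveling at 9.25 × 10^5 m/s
λ₁/λ₂ = 1.87 × 10^-3

Using λ = h/(mv):

λ₁ = h/(m₁v₁) = 1.47 × 10^-12 m
λ₂ = h/(m₂v₂) = 7.86 × 10^-10 m

Ratio λ₁/λ₂ = (m₂v₂)/(m₁v₁)
         = (9.11 × 10^-31 kg × 9.25 × 10^5 m/s) / (6.64 × 10^-27 kg × 6.80 × 10^4 m/s)
         = 1.87 × 10^-3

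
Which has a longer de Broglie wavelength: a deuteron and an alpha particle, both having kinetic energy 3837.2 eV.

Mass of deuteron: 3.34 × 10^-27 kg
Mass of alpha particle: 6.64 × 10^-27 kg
The deuteron has the longer wavelength.

Using λ = h/√(2mKE):

For deuteron: λ₁ = h/√(2m₁KE) = 3.27 × 10^-13 m
For alpha particle: λ₂ = h/√(2m₂KE) = 2.32 × 10^-13 m

Since λ ∝ 1/√m at constant kinetic energy, the lighter particle has the longer wavelength.

The deuteron has the longer de Broglie wavelength.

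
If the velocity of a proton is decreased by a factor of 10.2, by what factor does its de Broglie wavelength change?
The wavelength increases by a factor of 10.2.

From λ = h/(mv), the wavelength is inversely proportional to velocity:

λ ∝ 1/v

If v → v/10.2, then λ → 10.2λ

When velocity is decreased by a factor of 10.2, the wavelength increases by a factor of 10.2.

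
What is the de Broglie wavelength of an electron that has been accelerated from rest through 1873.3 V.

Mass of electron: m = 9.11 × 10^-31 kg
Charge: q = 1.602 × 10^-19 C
2.83 × 10^-11 m

When a particle is accelerated through voltage V, it gains kinetic energy KE = qV.

The de Broglie wavelength is then λ = h/√(2mqV):

λ = h/√(2mqV)
λ = (6.626 × 10^-34 J·s) / √(2 × 9.11 × 10^-31 kg × 1.602 × 10^-19 C × 1873.3 V)
λ = 2.83 × 10^-11 m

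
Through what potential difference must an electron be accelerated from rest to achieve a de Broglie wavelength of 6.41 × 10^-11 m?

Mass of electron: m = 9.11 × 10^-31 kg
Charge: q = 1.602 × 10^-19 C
366 V

From λ = h/√(2mqV), we solve for V:

λ² = h²/(2mqV)
V = h²/(2mqλ²)
V = (6.626 × 10^-34 J·s)² / (2 × 9.11 × 10^-31 kg × 1.602 × 10^-19 C × (6.41 × 10^-11 m)²)
V = 366 V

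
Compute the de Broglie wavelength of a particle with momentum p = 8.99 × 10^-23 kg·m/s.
7.37 × 10^-12 m

Using the de Broglie relation λ = h/p:

λ = h/p
λ = (6.626 × 10^-34 J·s) / (8.99 × 10^-23 kg·m/s)
λ = 7.37 × 10^-12 m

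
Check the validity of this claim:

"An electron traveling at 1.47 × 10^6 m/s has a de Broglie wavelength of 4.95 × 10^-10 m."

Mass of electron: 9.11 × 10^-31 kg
True

The claim is correct.

Using λ = h/(mv):
λ = (6.626 × 10^-34 J·s) / (9.11 × 10^-31 kg × 1.47 × 10^6 m/s)
λ = 4.95 × 10^-10 m

This matches the claimed value.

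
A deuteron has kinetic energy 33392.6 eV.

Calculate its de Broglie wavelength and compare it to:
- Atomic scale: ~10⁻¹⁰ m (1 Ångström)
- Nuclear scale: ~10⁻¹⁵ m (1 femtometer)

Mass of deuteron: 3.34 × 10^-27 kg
λ = 1.11 × 10^-13 m, which is between nuclear and atomic scales.

Using λ = h/√(2mKE):

KE = 33392.6 eV = 5.350 × 10^-15 J

λ = h/√(2mKE)
λ = (6.626 × 10^-34 J·s) / √(2 × 3.34 × 10^-27 kg × 5.350 × 10^-15 J)
λ = 1.11 × 10^-13 m

Comparison:
- Atomic scale (10⁻¹⁰ m): λ is 0.0011× this size
- Nuclear scale (10⁻¹⁵ m): λ is 1.1e+02× this size

The wavelength is between nuclear and atomic scales.

This wavelength is appropriate for probing atomic structure but too large for nuclear physics experiments.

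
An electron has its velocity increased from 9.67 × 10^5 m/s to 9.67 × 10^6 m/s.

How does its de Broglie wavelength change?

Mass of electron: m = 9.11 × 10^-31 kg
The wavelength decreases by a factor of 10.

Using λ = h/(mv):

Initial wavelength: λ₁ = h/(mv₁) = 7.52 × 10^-10 m
Final wavelength: λ₂ = h/(mv₂) = 7.52 × 10^-11 m

Since λ ∝ 1/v, when velocity increases by a factor of 10, the wavelength decreases by a factor of 10.

λ₂/λ₁ = v₁/v₂ = 1/10

The wavelength decreases by a factor of 10.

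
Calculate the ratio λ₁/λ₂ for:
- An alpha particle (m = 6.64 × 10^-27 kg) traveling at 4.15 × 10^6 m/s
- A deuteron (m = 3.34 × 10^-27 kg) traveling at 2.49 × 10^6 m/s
λ₁/λ₂ = 0.302

Using λ = h/(mv):

λ₁ = h/(m₁v₁) = 2.40 × 10^-14 m
λ₂ = h/(m₂v₂) = 7.97 × 10^-14 m

Ratio λ₁/λ₂ = (m₂v₂)/(m₁v₁)
         = (3.34 × 10^-27 kg × 2.49 × 10^6 m/s) / (6.64 × 10^-27 kg × 4.15 × 10^6 m/s)
         = 0.302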